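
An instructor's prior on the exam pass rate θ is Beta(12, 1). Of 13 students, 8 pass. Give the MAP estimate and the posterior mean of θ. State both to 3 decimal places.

Posterior: Beta(12+8, 1+5) = Beta(20, 6).
Mode = (20−1)/(20+6−2) = 19/24 = 0.792.
Mean = 20/(20+6) = 20/26 = 0.769.

MAP = 0.792; posterior mean = 0.769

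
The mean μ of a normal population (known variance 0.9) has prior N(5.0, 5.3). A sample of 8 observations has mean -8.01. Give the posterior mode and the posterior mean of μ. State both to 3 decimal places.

Posterior for μ is Normal. Precision-weighted mean: (1/5.3·5.0 + 8/0.9·-8.01) / (1/5.3 + 8/0.9) = -7.740.
A Normal posterior is symmetric, so mode = mean.

MAP: -7.740. Posterior mean: -7.740.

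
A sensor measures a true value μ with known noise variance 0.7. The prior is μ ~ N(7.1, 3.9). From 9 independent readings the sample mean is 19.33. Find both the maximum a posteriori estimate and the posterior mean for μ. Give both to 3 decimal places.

MAP: 19.091. Posterior mean: 19.091.

Posterior for μ is Normal. Precision-weighted mean: (1/3.9·7.1 + 9/0.7·19.33) / (1/3.9 + 9/0.7) = 19.091.
A Normal posterior is symmetric, so mode = mean.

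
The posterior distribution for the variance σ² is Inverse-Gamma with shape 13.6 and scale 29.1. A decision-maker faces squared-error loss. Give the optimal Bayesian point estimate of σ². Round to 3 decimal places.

Mode = β/(α+1) = 29.1/14.6 = 1.993.
Mean = β/(α−1) = 29.1/12.6 = 2.310.
Squared-error loss ⇒ the optimal estimator is the posterior mean.

2.310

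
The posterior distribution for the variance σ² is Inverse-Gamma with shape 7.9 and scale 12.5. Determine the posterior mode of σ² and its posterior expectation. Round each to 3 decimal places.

Mode = β/(α+1) = 12.5/8.9 = 1.404.
Mean = β/(α−1) = 12.5/6.9 = 1.812.
The mean is pulled above the mode by the posterior's right skew.

MAP = 1.404; posterior mean = 1.812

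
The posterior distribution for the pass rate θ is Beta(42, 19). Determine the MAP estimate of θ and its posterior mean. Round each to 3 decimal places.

MAP: 0.695. Posterior mean: 0.689.

Mode = (42−1)/(42+19−2) = 41/59 = 0.695.
Mean = 42/(42+19) = 42/61 = 0.689.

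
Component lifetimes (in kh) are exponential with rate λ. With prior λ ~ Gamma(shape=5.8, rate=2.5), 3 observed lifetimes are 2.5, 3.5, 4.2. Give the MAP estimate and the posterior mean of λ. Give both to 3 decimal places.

Σ times = 10.2. Posterior: Gamma(shape = 5.8+3 = 8.8, rate = 2.5+10.2 = 12.7).
Mode = (α−1)/β = 7.8/12.7 = 0.614.
Mean = α/β = 8.8/12.7 = 0.693.
The mean is pulled above the mode by the posterior's right skew.

λ_MAP = 0.614, E[λ|data] = 0.693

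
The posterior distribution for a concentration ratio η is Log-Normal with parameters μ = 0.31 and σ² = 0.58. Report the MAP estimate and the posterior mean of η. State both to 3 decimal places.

Mode = exp(μ − σ²) = exp(-0.27) = 0.763.
Mean = exp(μ + σ²/2) = exp(0.600) = 1.822.

η_MAP = 0.763, E[η|data] = 1.822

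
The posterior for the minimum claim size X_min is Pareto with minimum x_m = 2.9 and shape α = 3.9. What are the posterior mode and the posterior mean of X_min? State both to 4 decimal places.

posterior mode = 2.9000, posterior mean = 3.9000

The Pareto density is strictly decreasing on [x_m, ∞), so the mode is x_m = 2.9000.
Mean = α·x_m/(α−1) = 3.9·2.9/2.9 = 3.9000.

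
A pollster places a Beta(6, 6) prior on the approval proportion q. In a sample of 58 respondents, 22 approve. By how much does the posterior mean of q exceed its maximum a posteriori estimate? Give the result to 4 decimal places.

0.0029

Posterior: Beta(6+22, 6+36) = Beta(28, 42).
Mode = (28−1)/(28+42−2) = 27/68 = 0.3971.
Mean = 28/(28+42) = 28/70 = 0.4000.
Difference = 0.4000 − 0.3971 = 0.0029.
Right-skewed posterior ⇒ mode < mean.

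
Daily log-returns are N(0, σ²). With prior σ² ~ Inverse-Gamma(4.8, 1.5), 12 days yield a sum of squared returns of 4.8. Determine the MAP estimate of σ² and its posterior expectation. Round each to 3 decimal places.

Posterior: Inverse-Gamma(shape = 4.8+12/2 = 10.8, scale = 1.5+4.8/2 = 3.9).
Mode = β/(α+1) = 3.9/11.8 = 0.331.
Mean = β/(α−1) = 3.9/9.8 = 0.398.
Mean > mode: the posterior has a right tail.

MAP estimate = 0.331, posterior expectation = 0.398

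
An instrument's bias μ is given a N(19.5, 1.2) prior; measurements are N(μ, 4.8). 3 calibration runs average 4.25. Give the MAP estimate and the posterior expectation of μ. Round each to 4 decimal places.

MAP = 12.9643; posterior mean = 12.9643

Posterior for μ is Normal. Precision-weighted mean: (1/1.2·19.5 + 3/4.8·4.25) / (1/1.2 + 3/4.8) = 12.9643.
A Normal posterior is symmetric, so mode = mean.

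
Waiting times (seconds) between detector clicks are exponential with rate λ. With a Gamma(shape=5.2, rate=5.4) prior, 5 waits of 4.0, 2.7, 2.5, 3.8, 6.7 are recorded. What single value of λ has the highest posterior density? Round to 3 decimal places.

Σ times = 19.7. Posterior: Gamma(shape = 5.2+5 = 10.2, rate = 5.4+19.7 = 25.1).
Mode = (α−1)/β = 9.2/25.1 = 0.367.
Mean = α/β = 10.2/25.1 = 0.406.
This is the posterior mode — the MAP estimate.

0.367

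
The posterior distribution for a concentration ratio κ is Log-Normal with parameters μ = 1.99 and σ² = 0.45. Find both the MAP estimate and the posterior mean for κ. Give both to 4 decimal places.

Mode = exp(μ − σ²) = exp(1.54) = 4.6646.
Mean = exp(μ + σ²/2) = exp(2.215) = 9.1614.

MAP = 4.6646, posterior mean = 9.1614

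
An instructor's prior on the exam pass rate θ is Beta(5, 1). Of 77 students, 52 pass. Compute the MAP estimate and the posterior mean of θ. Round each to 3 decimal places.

MAP: 0.691. Posterior mean: 0.687.

Posterior: Beta(5+52, 1+25) = Beta(57, 26).
Mode = (57−1)/(57+26−2) = 56/81 = 0.691.
Mean = 57/(57+26) = 57/83 = 0.687.
The mean is pulled below the mode by the posterior's left skew.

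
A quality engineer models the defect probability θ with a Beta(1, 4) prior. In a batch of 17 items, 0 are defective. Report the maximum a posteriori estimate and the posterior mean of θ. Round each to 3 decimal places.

maximum a posteriori estimate = 0.000, posterior mean = 0.045

Posterior: Beta(1+0, 4+17) = Beta(1, 21).
Since α = 1 ≤ 1 and β > 1, the Beta density is monotone decreasing on [0,1]; the mode is at 0.
Mean = 1/(1+21) = 0.045.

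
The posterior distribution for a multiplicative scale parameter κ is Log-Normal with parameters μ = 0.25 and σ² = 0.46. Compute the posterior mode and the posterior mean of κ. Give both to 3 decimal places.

Mode = exp(μ − σ²) = exp(-0.21) = 0.811.
Mean = exp(μ + σ²/2) = exp(0.480) = 1.616.

MAP = 0.811; posterior mean = 1.616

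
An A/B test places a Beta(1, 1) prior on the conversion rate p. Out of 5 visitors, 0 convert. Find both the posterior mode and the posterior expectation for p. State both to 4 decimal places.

Posterior: Beta(1+0, 1+5) = Beta(1, 6).
Since α = 1 ≤ 1 and β > 1, the Beta density is monotone decreasing on [0,1]; the mode is at 0.
Mean = 1/(1+6) = 0.1429.
The mean is pulled above the mode by the posterior's right skew.

MAP = 0.0000; posterior mean = 0.1429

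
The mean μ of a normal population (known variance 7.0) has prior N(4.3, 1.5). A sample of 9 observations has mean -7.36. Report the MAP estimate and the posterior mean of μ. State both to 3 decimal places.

μ_MAP = -3.379, E[μ|data] = -3.379

Posterior for μ is Normal. Precision-weighted mean: (1/1.5·4.3 + 9/7.0·-7.36) / (1/1.5 + 9/7.0) = -3.379.
A Normal posterior is symmetric, so mode = mean.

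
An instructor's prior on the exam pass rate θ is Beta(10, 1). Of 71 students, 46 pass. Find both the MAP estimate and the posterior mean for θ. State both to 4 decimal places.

MAP: 0.6875. Posterior mean: 0.6829.

Posterior: Beta(10+46, 1+25) = Beta(56, 26).
Mode = (56−1)/(56+26−2) = 55/80 = 0.6875.
Mean = 56/(56+26) = 56/82 = 0.6829.
The mean is pulled below the mode by the posterior's left skew.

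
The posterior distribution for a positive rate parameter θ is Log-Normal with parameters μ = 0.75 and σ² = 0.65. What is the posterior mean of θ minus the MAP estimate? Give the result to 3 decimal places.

1.825

Mode = exp(μ − σ²) = exp(0.10) = 1.105.
Mean = exp(μ + σ²/2) = exp(1.075) = 2.930.
Difference = 2.930 − 1.105 = 1.825.
The mean is pulled above the mode by the posterior's right skew.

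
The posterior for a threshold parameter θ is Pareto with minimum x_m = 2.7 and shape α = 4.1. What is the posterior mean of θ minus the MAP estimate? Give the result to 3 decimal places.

The Pareto density is strictly decreasing on [x_m, ∞), so the mode is x_m = 2.700.
Mean = α·x_m/(α−1) = 4.1·2.7/3.1 = 3.571.
Difference = 3.571 − 2.700 = 0.871.

0.871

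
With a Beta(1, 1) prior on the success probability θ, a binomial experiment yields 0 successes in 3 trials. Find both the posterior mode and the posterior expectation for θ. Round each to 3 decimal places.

Posterior: Beta(1+0, 1+3) = Beta(1, 4).
Since α = 1 ≤ 1 and β > 1, the Beta density is monotone decreasing on [0,1]; the mode is at 0.
Mean = 1/(1+4) = 0.200.
Mean > mode: the posterior has a right tail.

MAP = 0.000, posterior mean = 0.200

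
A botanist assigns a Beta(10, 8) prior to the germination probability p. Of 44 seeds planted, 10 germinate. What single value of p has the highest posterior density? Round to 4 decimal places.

Posterior: Beta(10+10, 8+34) = Beta(20, 42).
Mode = (20−1)/(20+42−2) = 19/60 = 0.3167.
Mean = 20/(20+42) = 20/62 = 0.3226.
This is the posterior mode — the MAP estimate.

0.3167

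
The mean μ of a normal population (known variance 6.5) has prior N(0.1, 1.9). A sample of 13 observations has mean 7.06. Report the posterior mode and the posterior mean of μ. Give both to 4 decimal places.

MAP: 5.6100. Posterior mean: 5.6100.

Posterior for μ is Normal. Precision-weighted mean: (1/1.9·0.1 + 13/6.5·7.06) / (1/1.9 + 13/6.5) = 5.6100.
A Normal posterior is symmetric, so mode = mean.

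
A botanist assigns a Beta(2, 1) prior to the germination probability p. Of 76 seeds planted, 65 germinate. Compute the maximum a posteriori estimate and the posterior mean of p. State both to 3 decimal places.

maximum a posteriori estimate = 0.857, posterior mean = 0.848

Posterior: Beta(2+65, 1+11) = Beta(67, 12).
Mode = (67−1)/(67+12−2) = 66/77 = 0.857.
Mean = 67/(67+12) = 67/79 = 0.848.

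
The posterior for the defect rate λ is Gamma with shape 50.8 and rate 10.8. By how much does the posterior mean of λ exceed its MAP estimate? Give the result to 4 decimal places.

0.0926

Mode = (α−1)/β = 49.8/10.8 = 4.6111.
Mean = α/β = 50.8/10.8 = 4.7037.
Difference = 4.7037 − 4.6111 = 0.0926.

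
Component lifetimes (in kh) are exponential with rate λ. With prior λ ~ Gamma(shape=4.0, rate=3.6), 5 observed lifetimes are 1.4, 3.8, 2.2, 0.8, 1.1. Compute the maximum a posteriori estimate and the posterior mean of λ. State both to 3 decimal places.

MAP: 0.620. Posterior mean: 0.698.

Σ times = 9.3. Posterior: Gamma(shape = 4.0+5 = 9.0, rate = 3.6+9.3 = 12.9).
Mode = (α−1)/β = 8.0/12.9 = 0.620.
Mean = α/β = 9.0/12.9 = 0.698.
The posterior is right-skewed, so the mean exceeds the mode.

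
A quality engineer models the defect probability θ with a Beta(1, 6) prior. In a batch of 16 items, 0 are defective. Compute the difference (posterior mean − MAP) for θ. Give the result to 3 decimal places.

Posterior: Beta(1+0, 6+16) = Beta(1, 22).
Since α = 1 ≤ 1 and β > 1, the Beta density is monotone decreasing on [0,1]; the mode is at 0.
Mean = 1/(1+22) = 0.043.
Difference = 0.043 − 0.000 = 0.043.

0.043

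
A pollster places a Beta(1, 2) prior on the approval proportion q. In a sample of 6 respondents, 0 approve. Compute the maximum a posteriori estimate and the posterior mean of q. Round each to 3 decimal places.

q_MAP = 0.000, E[q|data] = 0.111

Posterior: Beta(1+0, 2+6) = Beta(1, 8).
Since α = 1 ≤ 1 and β > 1, the Beta density is monotone decreasing on [0,1]; the mode is at 0.
Mean = 1/(1+8) = 0.111.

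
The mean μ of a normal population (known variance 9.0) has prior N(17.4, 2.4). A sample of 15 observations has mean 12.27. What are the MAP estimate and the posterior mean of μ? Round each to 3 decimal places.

Posterior for μ is Normal. Precision-weighted mean: (1/2.4·17.4 + 15/9.0·12.27) / (1/2.4 + 15/9.0) = 13.296.
A Normal posterior is symmetric, so mode = mean.

MAP = 13.296, posterior mean = 13.296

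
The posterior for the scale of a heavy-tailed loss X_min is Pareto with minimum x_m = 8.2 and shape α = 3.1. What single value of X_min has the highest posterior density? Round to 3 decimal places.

8.200

The Pareto density is strictly decreasing on [x_m, ∞), so the mode is x_m = 8.200.
Mean = α·x_m/(α−1) = 3.1·8.2/2.1 = 12.105.
This is the posterior mode — the MAP estimate.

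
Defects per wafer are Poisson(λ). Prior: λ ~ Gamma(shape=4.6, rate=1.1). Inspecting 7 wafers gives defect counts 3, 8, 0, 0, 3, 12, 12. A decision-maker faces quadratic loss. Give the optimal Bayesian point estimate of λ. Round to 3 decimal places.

5.259

Σ counts = 38. Posterior: Gamma(shape = 4.6+38 = 42.6, rate = 1.1+7 = 8.1).
Mode = (α−1)/β = 41.6/8.1 = 5.136.
Mean = α/β = 42.6/8.1 = 5.259.
Quadratic loss ⇒ the optimal estimator is the posterior mean.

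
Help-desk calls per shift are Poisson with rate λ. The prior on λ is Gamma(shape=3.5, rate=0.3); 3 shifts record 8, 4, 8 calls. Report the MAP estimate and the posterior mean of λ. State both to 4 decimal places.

MAP: 6.8182. Posterior mean: 7.1212.

Σ counts = 20. Posterior: Gamma(shape = 3.5+20 = 23.5, rate = 0.3+3 = 3.3).
Mode = (α−1)/β = 22.5/3.3 = 6.8182.
Mean = α/β = 23.5/3.3 = 7.1212.
Right-skewed posterior ⇒ mode < mean.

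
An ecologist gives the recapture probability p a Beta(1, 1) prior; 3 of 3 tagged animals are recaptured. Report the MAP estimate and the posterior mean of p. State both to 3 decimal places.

MAP estimate = 1.000, posterior mean = 0.800

Posterior: Beta(1+3, 1+0) = Beta(4, 1).
Since β = 1 ≤ 1 and α > 1, the Beta density is monotone increasing on [0,1]; the mode is at 1.
Mean = 4/(4+1) = 0.800.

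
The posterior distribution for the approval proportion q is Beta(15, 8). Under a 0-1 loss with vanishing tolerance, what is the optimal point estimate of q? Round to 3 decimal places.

0.667

Mode = (15−1)/(15+8−2) = 14/21 = 0.667.
Mean = 15/(15+8) = 15/23 = 0.652.
This is the posterior mode — the MAP estimate.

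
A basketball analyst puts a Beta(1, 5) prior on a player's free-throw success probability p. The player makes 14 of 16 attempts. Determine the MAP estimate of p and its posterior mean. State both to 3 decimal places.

Posterior: Beta(1+14, 5+2) = Beta(15, 7).
Mode = (15−1)/(15+7−2) = 14/20 = 0.700.
Mean = 15/(15+7) = 15/22 = 0.682.
Left-skewed posterior ⇒ mean < mode.

MAP = 0.700, posterior mean = 0.682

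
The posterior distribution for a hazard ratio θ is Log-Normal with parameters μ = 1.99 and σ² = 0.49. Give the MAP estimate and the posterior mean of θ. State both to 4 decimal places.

θ_MAP = 4.4817, E[θ|data] = 9.3465

Mode = exp(μ − σ²) = exp(1.50) = 4.4817.
Mean = exp(μ + σ²/2) = exp(2.235) = 9.3465.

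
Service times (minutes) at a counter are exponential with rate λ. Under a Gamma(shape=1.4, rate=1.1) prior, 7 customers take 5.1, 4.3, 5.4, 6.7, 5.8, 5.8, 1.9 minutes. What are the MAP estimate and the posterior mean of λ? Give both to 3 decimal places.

Σ times = 35.0. Posterior: Gamma(shape = 1.4+7 = 8.4, rate = 1.1+35.0 = 36.1).
Mode = (α−1)/β = 7.4/36.1 = 0.205.
Mean = α/β = 8.4/36.1 = 0.233.

MAP = 0.205, posterior mean = 0.233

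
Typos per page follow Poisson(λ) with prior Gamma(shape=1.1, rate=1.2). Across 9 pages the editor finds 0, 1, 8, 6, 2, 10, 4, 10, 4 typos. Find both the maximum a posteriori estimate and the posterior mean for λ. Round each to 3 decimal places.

Σ counts = 45. Posterior: Gamma(shape = 1.1+45 = 46.1, rate = 1.2+9 = 10.2).
Mode = (α−1)/β = 45.1/10.2 = 4.422.
Mean = α/β = 46.1/10.2 = 4.520.
The posterior is right-skewed, so the mean exceeds the mode.

MAP = 4.422, posterior mean = 4.520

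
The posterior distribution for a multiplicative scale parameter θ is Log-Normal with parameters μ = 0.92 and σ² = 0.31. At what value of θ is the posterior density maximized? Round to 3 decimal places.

Mode = exp(μ − σ²) = exp(0.61) = 1.840.
Mean = exp(μ + σ²/2) = exp(1.075) = 2.930.
This is the posterior mode — the MAP estimate.

1.840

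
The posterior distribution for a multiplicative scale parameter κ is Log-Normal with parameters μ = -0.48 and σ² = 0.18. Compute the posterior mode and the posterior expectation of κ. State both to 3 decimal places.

Mode = exp(μ − σ²) = exp(-0.66) = 0.517.
Mean = exp(μ + σ²/2) = exp(-0.390) = 0.677.

MAP = 0.517, posterior mean = 0.677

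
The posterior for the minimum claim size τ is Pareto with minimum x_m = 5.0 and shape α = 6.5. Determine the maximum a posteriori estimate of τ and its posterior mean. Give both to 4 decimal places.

The Pareto density is strictly decreasing on [x_m, ∞), so the mode is x_m = 5.0000.
Mean = α·x_m/(α−1) = 6.5·5.0/5.5 = 5.9091.
The mean is pulled above the mode by the posterior's right skew.

MAP = 5.0000, posterior mean = 5.9091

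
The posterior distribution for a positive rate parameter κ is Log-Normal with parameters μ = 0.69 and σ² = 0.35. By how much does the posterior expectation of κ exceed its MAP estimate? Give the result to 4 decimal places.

0.9701

Mode = exp(μ − σ²) = exp(0.34) = 1.4049.
Mean = exp(μ + σ²/2) = exp(0.865) = 2.3750.
Difference = 2.3750 − 1.4049 = 0.9701.
Right-skewed posterior ⇒ mode < mean.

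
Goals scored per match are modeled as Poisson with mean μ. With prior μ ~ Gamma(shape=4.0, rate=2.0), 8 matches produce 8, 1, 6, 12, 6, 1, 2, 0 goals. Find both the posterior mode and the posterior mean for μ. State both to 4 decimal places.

Σ counts = 36. Posterior: Gamma(shape = 4.0+36 = 40.0, rate = 2.0+8 = 10.0).
Mode = (α−1)/β = 39.0/10.0 = 3.9000.
Mean = α/β = 40.0/10.0 = 4.0000.
The posterior is right-skewed, so the mean exceeds the mode.

posterior mode = 3.9000, posterior mean = 4.0000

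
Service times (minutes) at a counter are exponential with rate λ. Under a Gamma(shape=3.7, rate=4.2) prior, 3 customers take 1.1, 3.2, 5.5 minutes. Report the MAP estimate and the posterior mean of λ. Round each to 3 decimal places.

MAP = 0.407, posterior mean = 0.479

Σ times = 9.8. Posterior: Gamma(shape = 3.7+3 = 6.7, rate = 4.2+9.8 = 14.0).
Mode = (α−1)/β = 5.7/14.0 = 0.407.
Mean = α/β = 6.7/14.0 = 0.479.
Right-skewed posterior ⇒ mode < mean.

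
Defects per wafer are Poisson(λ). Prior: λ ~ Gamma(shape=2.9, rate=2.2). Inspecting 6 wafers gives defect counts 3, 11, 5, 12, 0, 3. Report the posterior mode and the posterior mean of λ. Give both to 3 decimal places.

MAP = 4.378; posterior mean = 4.500

Σ counts = 34. Posterior: Gamma(shape = 2.9+34 = 36.9, rate = 2.2+6 = 8.2).
Mode = (α−1)/β = 35.9/8.2 = 4.378.
Mean = α/β = 36.9/8.2 = 4.500.
The mean is pulled above the mode by the posterior's right skew.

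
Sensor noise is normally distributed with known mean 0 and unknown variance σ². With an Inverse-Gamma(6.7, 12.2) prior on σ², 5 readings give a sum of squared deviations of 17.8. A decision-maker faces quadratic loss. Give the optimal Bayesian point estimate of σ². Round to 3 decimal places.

Posterior: Inverse-Gamma(shape = 6.7+5/2 = 9.2, scale = 12.2+17.8/2 = 21.1).
Mode = β/(α+1) = 21.1/10.2 = 2.069.
Mean = β/(α−1) = 21.1/8.2 = 2.573.
Quadratic loss ⇒ the optimal estimator is the posterior mean.

2.573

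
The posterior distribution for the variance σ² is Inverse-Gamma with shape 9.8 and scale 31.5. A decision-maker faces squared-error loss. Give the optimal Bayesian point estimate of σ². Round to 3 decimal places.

3.580

Mode = β/(α+1) = 31.5/10.8 = 2.917.
Mean = β/(α−1) = 31.5/8.8 = 3.580.
Squared-error loss ⇒ the optimal estimator is the posterior mean.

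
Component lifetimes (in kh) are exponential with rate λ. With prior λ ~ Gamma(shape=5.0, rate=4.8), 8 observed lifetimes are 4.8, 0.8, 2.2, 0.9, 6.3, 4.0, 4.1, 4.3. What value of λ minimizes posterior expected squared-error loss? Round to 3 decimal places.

0.404

Σ times = 27.4. Posterior: Gamma(shape = 5.0+8 = 13.0, rate = 4.8+27.4 = 32.2).
Mode = (α−1)/β = 12.0/32.2 = 0.373.
Mean = α/β = 13.0/32.2 = 0.404.
Squared-error loss ⇒ the optimal estimator is the posterior mean.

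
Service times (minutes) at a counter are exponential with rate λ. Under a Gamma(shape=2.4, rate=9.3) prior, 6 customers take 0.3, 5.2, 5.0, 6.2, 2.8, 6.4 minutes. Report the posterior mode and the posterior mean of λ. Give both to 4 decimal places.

λ_MAP = 0.2102, E[λ|data] = 0.2386

Σ times = 25.9. Posterior: Gamma(shape = 2.4+6 = 8.4, rate = 9.3+25.9 = 35.2).
Mode = (α−1)/β = 7.4/35.2 = 0.2102.
Mean = α/β = 8.4/35.2 = 0.2386.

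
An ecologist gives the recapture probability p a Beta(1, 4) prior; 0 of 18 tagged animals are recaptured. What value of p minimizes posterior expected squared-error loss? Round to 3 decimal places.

0.043

Posterior: Beta(1+0, 4+18) = Beta(1, 22).
Since α = 1 ≤ 1 and β > 1, the Beta density is monotone decreasing on [0,1]; the mode is at 0.
Mean = 1/(1+22) = 0.043.
Squared-error loss ⇒ the optimal estimator is the posterior mean.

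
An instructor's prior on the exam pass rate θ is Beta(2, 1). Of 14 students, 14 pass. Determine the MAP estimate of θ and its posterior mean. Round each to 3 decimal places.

θ_MAP = 1.000, E[θ|data] = 0.941

Posterior: Beta(2+14, 1+0) = Beta(16, 1).
Since β = 1 ≤ 1 and α > 1, the Beta density is monotone increasing on [0,1]; the mode is at 1.
Mean = 16/(16+1) = 0.941.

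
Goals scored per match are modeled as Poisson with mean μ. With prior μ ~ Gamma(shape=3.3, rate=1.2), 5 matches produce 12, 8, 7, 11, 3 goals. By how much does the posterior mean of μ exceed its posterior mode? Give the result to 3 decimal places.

Σ counts = 41. Posterior: Gamma(shape = 3.3+41 = 44.3, rate = 1.2+5 = 6.2).
Mode = (α−1)/β = 43.3/6.2 = 6.984.
Mean = α/β = 44.3/6.2 = 7.145.
Difference = 7.145 − 6.984 = 0.161.
Mean > mode: the posterior has a right tail.

0.161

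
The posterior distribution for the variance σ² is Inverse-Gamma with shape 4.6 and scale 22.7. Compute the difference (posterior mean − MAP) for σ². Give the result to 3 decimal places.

2.252

Mode = β/(α+1) = 22.7/5.6 = 4.054.
Mean = β/(α−1) = 22.7/3.6 = 6.306.
Difference = 6.306 − 4.054 = 2.252.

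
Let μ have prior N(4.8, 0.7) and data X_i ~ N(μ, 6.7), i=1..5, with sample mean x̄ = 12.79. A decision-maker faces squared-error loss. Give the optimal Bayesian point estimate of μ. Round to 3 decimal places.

7.542

Posterior for μ is Normal. Precision-weighted mean: (1/0.7·4.8 + 5/6.7·12.79) / (1/0.7 + 5/6.7) = 7.542.
A Normal posterior is symmetric, so mode = mean.
Squared-error loss ⇒ the optimal estimator is the posterior mean.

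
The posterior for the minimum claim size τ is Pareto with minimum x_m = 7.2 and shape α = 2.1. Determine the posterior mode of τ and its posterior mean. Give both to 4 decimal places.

MAP = 7.2000; posterior mean = 13.7455

The Pareto density is strictly decreasing on [x_m, ∞), so the mode is x_m = 7.2000.
Mean = α·x_m/(α−1) = 2.1·7.2/1.1 = 13.7455.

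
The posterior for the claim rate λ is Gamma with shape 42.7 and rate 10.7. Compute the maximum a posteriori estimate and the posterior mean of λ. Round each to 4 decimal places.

MAP = 3.8972, posterior mean = 3.9907

Mode = (α−1)/β = 41.7/10.7 = 3.8972.
Mean = α/β = 42.7/10.7 = 3.9907.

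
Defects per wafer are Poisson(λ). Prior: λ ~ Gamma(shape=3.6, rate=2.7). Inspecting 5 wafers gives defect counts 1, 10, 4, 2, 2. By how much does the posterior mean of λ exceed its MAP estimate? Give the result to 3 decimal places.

Σ counts = 19. Posterior: Gamma(shape = 3.6+19 = 22.6, rate = 2.7+5 = 7.7).
Mode = (α−1)/β = 21.6/7.7 = 2.805.
Mean = α/β = 22.6/7.7 = 2.935.
Difference = 2.935 − 2.805 = 0.130.
The mean is pulled above the mode by the posterior's right skew.

0.130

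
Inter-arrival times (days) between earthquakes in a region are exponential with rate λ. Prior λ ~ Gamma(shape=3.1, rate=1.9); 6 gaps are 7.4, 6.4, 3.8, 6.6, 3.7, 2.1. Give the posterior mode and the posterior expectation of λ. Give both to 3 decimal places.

Σ times = 30.0. Posterior: Gamma(shape = 3.1+6 = 9.1, rate = 1.9+30.0 = 31.9).
Mode = (α−1)/β = 8.1/31.9 = 0.254.
Mean = α/β = 9.1/31.9 = 0.285.

MAP = 0.254, posterior mean = 0.285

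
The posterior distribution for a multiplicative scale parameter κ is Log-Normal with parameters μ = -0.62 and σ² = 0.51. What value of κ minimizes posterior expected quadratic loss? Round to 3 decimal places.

0.694

Mode = exp(μ − σ²) = exp(-1.13) = 0.323.
Mean = exp(μ + σ²/2) = exp(-0.365) = 0.694.
Quadratic loss ⇒ the optimal estimator is the posterior mean.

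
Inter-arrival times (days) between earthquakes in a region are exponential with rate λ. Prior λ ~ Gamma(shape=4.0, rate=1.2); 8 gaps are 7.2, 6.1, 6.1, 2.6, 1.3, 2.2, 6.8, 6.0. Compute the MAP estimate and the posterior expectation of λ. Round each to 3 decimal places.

Σ times = 38.3. Posterior: Gamma(shape = 4.0+8 = 12.0, rate = 1.2+38.3 = 39.5).
Mode = (α−1)/β = 11.0/39.5 = 0.278.
Mean = α/β = 12.0/39.5 = 0.304.

MAP = 0.278, posterior mean = 0.304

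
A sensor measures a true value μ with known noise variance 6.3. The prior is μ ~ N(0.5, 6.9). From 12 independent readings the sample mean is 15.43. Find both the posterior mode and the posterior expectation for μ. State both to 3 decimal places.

MAP = 14.374, posterior mean = 14.374

Posterior for μ is Normal. Precision-weighted mean: (1/6.9·0.5 + 12/6.3·15.43) / (1/6.9 + 12/6.3) = 14.374.
A Normal posterior is symmetric, so mode = mean.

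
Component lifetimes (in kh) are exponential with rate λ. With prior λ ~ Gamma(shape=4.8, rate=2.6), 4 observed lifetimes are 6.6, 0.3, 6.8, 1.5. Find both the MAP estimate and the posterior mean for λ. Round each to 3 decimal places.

Σ times = 15.2. Posterior: Gamma(shape = 4.8+4 = 8.8, rate = 2.6+15.2 = 17.8).
Mode = (α−1)/β = 7.8/17.8 = 0.438.
Mean = α/β = 8.8/17.8 = 0.494.
Right-skewed posterior ⇒ mode < mean.

λ_MAP = 0.438, E[λ|data] = 0.494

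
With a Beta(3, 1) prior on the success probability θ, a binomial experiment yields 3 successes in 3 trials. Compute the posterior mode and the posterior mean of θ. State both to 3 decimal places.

MAP = 1.000; posterior mean = 0.857

Posterior: Beta(3+3, 1+0) = Beta(6, 1).
Since β = 1 ≤ 1 and α > 1, the Beta density is monotone increasing on [0,1]; the mode is at 1.
Mean = 6/(6+1) = 0.857.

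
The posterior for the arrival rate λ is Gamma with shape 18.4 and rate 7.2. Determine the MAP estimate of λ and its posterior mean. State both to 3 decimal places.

MAP estimate = 2.417, posterior mean = 2.556

Mode = (α−1)/β = 17.4/7.2 = 2.417.
Mean = α/β = 18.4/7.2 = 2.556.
Mean > mode: the posterior has a right tail.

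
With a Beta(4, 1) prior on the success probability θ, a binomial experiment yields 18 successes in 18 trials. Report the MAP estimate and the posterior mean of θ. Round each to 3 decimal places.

Posterior: Beta(4+18, 1+0) = Beta(22, 1).
Since β = 1 ≤ 1 and α > 1, the Beta density is monotone increasing on [0,1]; the mode is at 1.
Mean = 22/(22+1) = 0.957.

MAP estimate = 1.000, posterior mean = 0.957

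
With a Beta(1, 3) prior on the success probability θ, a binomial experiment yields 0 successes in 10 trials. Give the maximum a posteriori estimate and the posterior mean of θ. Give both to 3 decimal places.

MAP = 0.000; posterior mean = 0.071

Posterior: Beta(1+0, 3+10) = Beta(1, 13).
Since α = 1 ≤ 1 and β > 1, the Beta density is monotone decreasing on [0,1]; the mode is at 0.
Mean = 1/(1+13) = 0.071.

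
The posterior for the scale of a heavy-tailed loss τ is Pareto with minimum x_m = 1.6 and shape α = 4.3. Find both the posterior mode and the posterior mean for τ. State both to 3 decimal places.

MAP: 1.600. Posterior mean: 2.085.

The Pareto density is strictly decreasing on [x_m, ∞), so the mode is x_m = 1.600.
Mean = α·x_m/(α−1) = 4.3·1.6/3.3 = 2.085.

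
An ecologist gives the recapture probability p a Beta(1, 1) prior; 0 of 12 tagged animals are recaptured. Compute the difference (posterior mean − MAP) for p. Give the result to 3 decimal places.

Posterior: Beta(1+0, 1+12) = Beta(1, 13).
Since α = 1 ≤ 1 and β > 1, the Beta density is monotone decreasing on [0,1]; the mode is at 0.
Mean = 1/(1+13) = 0.071.
Difference = 0.071 − 0.000 = 0.071.
The mean is pulled above the mode by the posterior's right skew.

0.071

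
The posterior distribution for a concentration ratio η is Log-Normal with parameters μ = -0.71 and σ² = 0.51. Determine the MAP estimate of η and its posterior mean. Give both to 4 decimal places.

Mode = exp(μ − σ²) = exp(-1.22) = 0.2952.
Mean = exp(μ + σ²/2) = exp(-0.455) = 0.6344.

MAP estimate = 0.2952, posterior mean = 0.6344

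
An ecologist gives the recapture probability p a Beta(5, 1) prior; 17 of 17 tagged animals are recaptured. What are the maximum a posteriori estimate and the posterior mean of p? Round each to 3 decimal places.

Posterior: Beta(5+17, 1+0) = Beta(22, 1).
Since β = 1 ≤ 1 and α > 1, the Beta density is monotone increasing on [0,1]; the mode is at 1.
Mean = 22/(22+1) = 0.957.

MAP = 1.000, posterior mean = 0.957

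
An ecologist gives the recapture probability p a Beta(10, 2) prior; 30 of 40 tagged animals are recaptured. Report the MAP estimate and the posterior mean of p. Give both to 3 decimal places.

MAP: 0.780. Posterior mean: 0.769.

Posterior: Beta(10+30, 2+10) = Beta(40, 12).
Mode = (40−1)/(40+12−2) = 39/50 = 0.780.
Mean = 40/(40+12) = 40/52 = 0.769.
Mode > mean: the posterior has a left tail.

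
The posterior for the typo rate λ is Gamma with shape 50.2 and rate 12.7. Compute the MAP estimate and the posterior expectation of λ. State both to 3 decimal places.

MAP = 3.874; posterior mean = 3.953

Mode = (α−1)/β = 49.2/12.7 = 3.874.
Mean = α/β = 50.2/12.7 = 3.953.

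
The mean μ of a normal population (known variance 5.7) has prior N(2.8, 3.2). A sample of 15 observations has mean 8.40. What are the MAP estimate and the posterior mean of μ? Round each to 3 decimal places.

Posterior for μ is Normal. Precision-weighted mean: (1/3.2·2.8 + 15/5.7·8.40) / (1/3.2 + 15/5.7) = 7.806.
A Normal posterior is symmetric, so mode = mean.

MAP = 7.806, posterior mean = 7.806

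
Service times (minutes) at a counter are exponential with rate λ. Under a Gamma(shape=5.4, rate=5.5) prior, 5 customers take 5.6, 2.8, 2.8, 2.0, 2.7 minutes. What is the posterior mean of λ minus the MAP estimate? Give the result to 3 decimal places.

Σ times = 15.9. Posterior: Gamma(shape = 5.4+5 = 10.4, rate = 5.5+15.9 = 21.4).
Mode = (α−1)/β = 9.4/21.4 = 0.439.
Mean = α/β = 10.4/21.4 = 0.486.
Difference = 0.486 − 0.439 = 0.047.
The mean is pulled above the mode by the posterior's right skew.

0.047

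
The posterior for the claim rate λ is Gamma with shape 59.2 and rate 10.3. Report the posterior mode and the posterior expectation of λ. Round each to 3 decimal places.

Mode = (α−1)/β = 58.2/10.3 = 5.650.
Mean = α/β = 59.2/10.3 = 5.748.

MAP = 5.650, posterior mean = 5.748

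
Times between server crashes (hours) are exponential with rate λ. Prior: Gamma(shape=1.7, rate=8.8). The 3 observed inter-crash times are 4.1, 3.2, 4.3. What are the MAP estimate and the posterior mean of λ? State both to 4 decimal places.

Σ times = 11.6. Posterior: Gamma(shape = 1.7+3 = 4.7, rate = 8.8+11.6 = 20.4).
Mode = (α−1)/β = 3.7/20.4 = 0.1814.
Mean = α/β = 4.7/20.4 = 0.2304.

MAP: 0.1814. Posterior mean: 0.2304.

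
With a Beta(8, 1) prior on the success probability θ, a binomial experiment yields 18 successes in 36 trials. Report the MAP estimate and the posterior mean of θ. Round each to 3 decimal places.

Posterior: Beta(8+18, 1+18) = Beta(26, 19).
Mode = (26−1)/(26+19−2) = 25/43 = 0.581.
Mean = 26/(26+19) = 26/45 = 0.578.

MAP = 0.581, posterior mean = 0.578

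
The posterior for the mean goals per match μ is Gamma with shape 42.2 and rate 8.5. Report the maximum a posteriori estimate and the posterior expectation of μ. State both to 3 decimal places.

Mode = (α−1)/β = 41.2/8.5 = 4.847.
Mean = α/β = 42.2/8.5 = 4.965.
The mean is pulled above the mode by the posterior's right skew.

MAP = 4.847; posterior mean = 4.965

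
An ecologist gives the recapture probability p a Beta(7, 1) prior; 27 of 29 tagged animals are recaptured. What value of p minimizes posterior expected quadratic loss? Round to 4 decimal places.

0.9189

Posterior: Beta(7+27, 1+2) = Beta(34, 3).
Mode = (34−1)/(34+3−2) = 33/35 = 0.9429.
Mean = 34/(34+3) = 34/37 = 0.9189.
Quadratic loss ⇒ the optimal estimator is the posterior mean.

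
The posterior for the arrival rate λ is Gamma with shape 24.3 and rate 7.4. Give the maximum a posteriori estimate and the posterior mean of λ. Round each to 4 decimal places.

MAP = 3.1486; posterior mean = 3.2838

Mode = (α−1)/β = 23.3/7.4 = 3.1486.
Mean = α/β = 24.3/7.4 = 3.2838.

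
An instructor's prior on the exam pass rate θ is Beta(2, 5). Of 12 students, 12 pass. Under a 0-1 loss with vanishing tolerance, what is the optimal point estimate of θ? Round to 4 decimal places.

0.7647

Posterior: Beta(2+12, 5+0) = Beta(14, 5).
Mode = (14−1)/(14+5−2) = 13/17 = 0.7647.
Mean = 14/(14+5) = 14/19 = 0.7368.
This is the posterior mode — the MAP estimate.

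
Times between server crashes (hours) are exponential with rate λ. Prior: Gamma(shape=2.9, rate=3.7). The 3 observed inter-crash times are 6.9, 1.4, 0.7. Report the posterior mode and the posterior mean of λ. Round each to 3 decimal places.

MAP = 0.386, posterior mean = 0.465

Σ times = 9.0. Posterior: Gamma(shape = 2.9+3 = 5.9, rate = 3.7+9.0 = 12.7).
Mode = (α−1)/β = 4.9/12.7 = 0.386.
Mean = α/β = 5.9/12.7 = 0.465.
The mean is pulled above the mode by the posterior's right skew.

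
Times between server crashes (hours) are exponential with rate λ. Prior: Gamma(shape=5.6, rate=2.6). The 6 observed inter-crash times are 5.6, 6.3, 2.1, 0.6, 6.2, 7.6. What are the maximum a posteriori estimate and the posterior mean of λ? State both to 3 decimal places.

Σ times = 28.4. Posterior: Gamma(shape = 5.6+6 = 11.6, rate = 2.6+28.4 = 31.0).
Mode = (α−1)/β = 10.6/31.0 = 0.342.
Mean = α/β = 11.6/31.0 = 0.374.
Mean > mode: the posterior has a right tail.

maximum a posteriori estimate = 0.342, posterior mean = 0.374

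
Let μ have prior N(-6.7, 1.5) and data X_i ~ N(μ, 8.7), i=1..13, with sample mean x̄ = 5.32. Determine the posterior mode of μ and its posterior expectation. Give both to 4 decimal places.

Posterior for μ is Normal. Precision-weighted mean: (1/1.5·-6.7 + 13/8.7·5.32) / (1/1.5 + 13/8.7) = 1.6117.
A Normal posterior is symmetric, so mode = mean.

posterior mode = 1.6117, posterior expectation = 1.6117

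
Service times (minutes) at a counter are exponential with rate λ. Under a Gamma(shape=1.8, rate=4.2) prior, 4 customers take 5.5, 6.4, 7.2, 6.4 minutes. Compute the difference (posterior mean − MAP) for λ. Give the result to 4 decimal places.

0.0337

Σ times = 25.5. Posterior: Gamma(shape = 1.8+4 = 5.8, rate = 4.2+25.5 = 29.7).
Mode = (α−1)/β = 4.8/29.7 = 0.1616.
Mean = α/β = 5.8/29.7 = 0.1953.
Difference = 0.1953 − 0.1616 = 0.0337.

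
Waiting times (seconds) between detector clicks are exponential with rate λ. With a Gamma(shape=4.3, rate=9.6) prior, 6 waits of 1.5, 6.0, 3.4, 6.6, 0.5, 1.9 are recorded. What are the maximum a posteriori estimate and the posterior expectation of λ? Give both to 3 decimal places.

Σ times = 19.9. Posterior: Gamma(shape = 4.3+6 = 10.3, rate = 9.6+19.9 = 29.5).
Mode = (α−1)/β = 9.3/29.5 = 0.315.
Mean = α/β = 10.3/29.5 = 0.349.

MAP = 0.315, posterior mean = 0.349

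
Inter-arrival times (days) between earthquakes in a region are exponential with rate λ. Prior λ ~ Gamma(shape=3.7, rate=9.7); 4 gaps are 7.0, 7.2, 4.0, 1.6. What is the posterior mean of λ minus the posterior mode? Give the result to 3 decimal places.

Σ times = 19.8. Posterior: Gamma(shape = 3.7+4 = 7.7, rate = 9.7+19.8 = 29.5).
Mode = (α−1)/β = 6.7/29.5 = 0.227.
Mean = α/β = 7.7/29.5 = 0.261.
Difference = 0.261 − 0.227 = 0.034.

0.034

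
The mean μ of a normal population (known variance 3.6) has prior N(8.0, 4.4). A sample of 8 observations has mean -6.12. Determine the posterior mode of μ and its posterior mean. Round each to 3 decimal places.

MAP = -4.810; posterior mean = -4.810

Posterior for μ is Normal. Precision-weighted mean: (1/4.4·8.0 + 8/3.6·-6.12) / (1/4.4 + 8/3.6) = -4.810.
A Normal posterior is symmetric, so mode = mean.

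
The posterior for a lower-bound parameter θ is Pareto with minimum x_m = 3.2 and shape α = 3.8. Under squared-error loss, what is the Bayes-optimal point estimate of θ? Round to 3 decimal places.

4.343

The Pareto density is strictly decreasing on [x_m, ∞), so the mode is x_m = 3.200.
Mean = α·x_m/(α−1) = 3.8·3.2/2.8 = 4.343.
Squared-error loss ⇒ the optimal estimator is the posterior mean.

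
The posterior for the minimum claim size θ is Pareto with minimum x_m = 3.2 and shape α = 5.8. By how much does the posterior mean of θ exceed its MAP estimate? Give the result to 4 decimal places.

0.6667

The Pareto density is strictly decreasing on [x_m, ∞), so the mode is x_m = 3.2000.
Mean = α·x_m/(α−1) = 5.8·3.2/4.8 = 3.8667.
Difference = 3.8667 − 3.2000 = 0.6667.
Mean > mode: the posterior has a right tail.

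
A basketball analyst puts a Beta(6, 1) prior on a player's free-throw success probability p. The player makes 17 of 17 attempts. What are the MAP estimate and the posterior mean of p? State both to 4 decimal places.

MAP = 1.0000; posterior mean = 0.9583

Posterior: Beta(6+17, 1+0) = Beta(23, 1).
Since β = 1 ≤ 1 and α > 1, the Beta density is monotone increasing on [0,1]; the mode is at 1.
Mean = 23/(23+1) = 0.9583.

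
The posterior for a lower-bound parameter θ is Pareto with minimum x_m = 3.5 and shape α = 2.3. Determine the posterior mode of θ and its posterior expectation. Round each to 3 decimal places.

θ_MAP = 3.500, E[θ|data] = 6.192

The Pareto density is strictly decreasing on [x_m, ∞), so the mode is x_m = 3.500.
Mean = α·x_m/(α−1) = 2.3·3.5/1.3 = 6.192.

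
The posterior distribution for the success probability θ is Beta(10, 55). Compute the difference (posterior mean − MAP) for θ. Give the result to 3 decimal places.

Mode = (10−1)/(10+55−2) = 9/63 = 0.143.
Mean = 10/(10+55) = 10/65 = 0.154.
Difference = 0.154 − 0.143 = 0.011.

0.011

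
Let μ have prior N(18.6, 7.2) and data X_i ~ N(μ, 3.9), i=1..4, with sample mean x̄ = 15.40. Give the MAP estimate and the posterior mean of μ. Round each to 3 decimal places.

Posterior for μ is Normal. Precision-weighted mean: (1/7.2·18.6 + 4/3.9·15.40) / (1/7.2 + 4/3.9) = 15.782.
A Normal posterior is symmetric, so mode = mean.

MAP = 15.782; posterior mean = 15.782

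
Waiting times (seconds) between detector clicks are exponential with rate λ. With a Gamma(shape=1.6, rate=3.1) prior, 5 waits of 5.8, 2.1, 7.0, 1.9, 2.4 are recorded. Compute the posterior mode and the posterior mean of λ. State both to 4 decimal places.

MAP = 0.2511, posterior mean = 0.2960

Σ times = 19.2. Posterior: Gamma(shape = 1.6+5 = 6.6, rate = 3.1+19.2 = 22.3).
Mode = (α−1)/β = 5.6/22.3 = 0.2511.
Mean = α/β = 6.6/22.3 = 0.2960.
Right-skewed posterior ⇒ mode < mean.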